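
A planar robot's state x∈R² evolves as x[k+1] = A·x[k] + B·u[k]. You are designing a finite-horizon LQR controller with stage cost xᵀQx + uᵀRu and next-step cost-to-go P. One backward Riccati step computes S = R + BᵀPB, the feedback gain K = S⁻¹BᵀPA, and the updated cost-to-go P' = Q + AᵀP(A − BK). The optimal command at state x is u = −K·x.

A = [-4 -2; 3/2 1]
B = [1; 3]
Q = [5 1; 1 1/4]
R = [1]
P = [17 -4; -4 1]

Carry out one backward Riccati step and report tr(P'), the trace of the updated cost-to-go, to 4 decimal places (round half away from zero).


BᵀP = [5.0000 -1.0000]
S = R + BᵀPB = [1] + [2.0000] = [3.0000]
BᵀPA = [-21.5000 -11.0000]
K = S⁻¹·BᵀPA = [-7.1667 -3.6667]
A−BK = [3.1667 1.6667; 23.0000 12.0000]
AᵀP(A−BK) = [168.1667 86.6667; 86.6667 44.6667]
P' = Q + AᵀP(A−BK) = [173.1667 87.6667; 87.6667 44.9167]
tr(P') = 218.0833

218.0833


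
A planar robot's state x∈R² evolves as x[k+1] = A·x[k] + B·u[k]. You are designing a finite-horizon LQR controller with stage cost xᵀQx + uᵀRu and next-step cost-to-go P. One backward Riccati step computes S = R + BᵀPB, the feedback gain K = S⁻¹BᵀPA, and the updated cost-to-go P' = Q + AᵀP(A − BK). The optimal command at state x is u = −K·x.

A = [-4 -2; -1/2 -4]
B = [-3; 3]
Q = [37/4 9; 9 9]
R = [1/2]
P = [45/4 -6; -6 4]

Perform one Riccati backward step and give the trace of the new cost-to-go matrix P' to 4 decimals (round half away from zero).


37.1361

BᵀP = [-51.7500 30.0000]
S = R + BᵀPB = [1/2] + [245.2500] = [245.7500]
BᵀPA = [192.0000 -16.5000]
K = S⁻¹·BᵀPA = [0.7813 -0.0671]
A−BK = [-1.6562 -2.2014; -2.8438 -3.7986]
AᵀP(A−BK) = [6.9939 8.8911; 8.8911 11.8922]
P' = Q + AᵀP(A−BK) = [16.2439 17.8911; 17.8911 20.8922]
tr(P') = 37.1361


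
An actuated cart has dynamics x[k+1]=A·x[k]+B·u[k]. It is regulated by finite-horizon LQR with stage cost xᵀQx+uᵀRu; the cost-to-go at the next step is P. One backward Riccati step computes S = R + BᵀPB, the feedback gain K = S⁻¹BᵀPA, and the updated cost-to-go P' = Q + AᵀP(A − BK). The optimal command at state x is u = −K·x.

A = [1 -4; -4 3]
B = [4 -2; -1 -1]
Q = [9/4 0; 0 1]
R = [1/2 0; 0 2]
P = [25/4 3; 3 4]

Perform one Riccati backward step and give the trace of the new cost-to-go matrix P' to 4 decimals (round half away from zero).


17.5157

BᵀP = [22.0000 8.0000; -15.5000 -10.0000]
S = R + BᵀPB = [1/2 0; 0 2] + [80.0000 -52.0000; -52.0000 41.0000] = [80.5000 -52.0000; -52.0000 43.0000]
BᵀPA = [-10.0000 -64.0000; 24.5000 32.0000]
K = S⁻¹·BᵀPA = [1.1142 -1.4363; 1.9172 -0.9927]
A−BK = [0.3776 -0.2403; -0.9686 0.5710]
AᵀP(A−BK) = [10.4215 -6.0409; -6.0409 3.8442]
P' = Q + AᵀP(A−BK) = [12.6715 -6.0409; -6.0409 4.8442]
tr(P') = 17.5157


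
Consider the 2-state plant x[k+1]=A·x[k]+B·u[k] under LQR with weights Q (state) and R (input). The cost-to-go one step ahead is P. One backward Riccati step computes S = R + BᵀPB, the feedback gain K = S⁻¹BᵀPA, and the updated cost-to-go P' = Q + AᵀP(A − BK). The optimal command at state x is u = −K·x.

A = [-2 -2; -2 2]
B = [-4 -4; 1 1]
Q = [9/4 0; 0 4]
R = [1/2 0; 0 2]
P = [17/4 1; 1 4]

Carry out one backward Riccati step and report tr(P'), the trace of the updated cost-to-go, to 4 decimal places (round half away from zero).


BᵀP = [-16.0000 0.0000; -16.0000 0.0000]
S = R + BᵀPB = [1/2 0; 0 2] + [64.0000 64.0000; 64.0000 64.0000] = [64.5000 64.0000; 64.0000 66.0000]
BᵀPA = [32.0000 32.0000; 32.0000 32.0000]
K = S⁻¹·BᵀPA = [0.3975 0.3975; 0.0994 0.0994]
A−BK = [-0.0124 -0.0124; -2.4969 1.5031]
AᵀP(A−BK) = [25.0994 -14.9006; -14.9006 9.0994]
P' = Q + AᵀP(A−BK) = [27.3494 -14.9006; -14.9006 13.0994]
tr(P') = 40.4488

40.4488


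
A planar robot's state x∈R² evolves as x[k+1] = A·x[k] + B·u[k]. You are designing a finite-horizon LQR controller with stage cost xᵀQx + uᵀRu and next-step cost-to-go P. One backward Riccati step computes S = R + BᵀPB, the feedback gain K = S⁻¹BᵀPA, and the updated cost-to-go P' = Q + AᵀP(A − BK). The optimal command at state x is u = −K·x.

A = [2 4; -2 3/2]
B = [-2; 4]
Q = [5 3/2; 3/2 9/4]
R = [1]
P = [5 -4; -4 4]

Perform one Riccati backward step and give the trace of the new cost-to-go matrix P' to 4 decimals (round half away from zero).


BᵀP = [-26.0000 24.0000]
S = R + BᵀPB = [1] + [148.0000] = [149.0000]
BᵀPA = [-100.0000 -68.0000]
K = S⁻¹·BᵀPA = [-0.6711 -0.4564]
A−BK = [0.6577 3.0872; 0.6846 3.3255]
AᵀP(A−BK) = [0.8859 2.3624; 2.3624 9.9664]
P' = Q + AᵀP(A−BK) = [5.8859 3.8624; 3.8624 12.2164]
tr(P') = 18.1023

18.1023


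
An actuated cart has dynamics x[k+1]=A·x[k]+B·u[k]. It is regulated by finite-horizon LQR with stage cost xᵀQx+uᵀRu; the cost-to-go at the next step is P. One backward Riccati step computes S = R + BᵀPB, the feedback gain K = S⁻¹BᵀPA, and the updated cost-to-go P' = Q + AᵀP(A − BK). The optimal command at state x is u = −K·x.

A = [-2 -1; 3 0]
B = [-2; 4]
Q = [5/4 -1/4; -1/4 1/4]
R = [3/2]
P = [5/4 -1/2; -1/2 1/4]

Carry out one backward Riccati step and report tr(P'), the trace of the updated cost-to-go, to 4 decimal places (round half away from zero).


BᵀP = [-4.5000 2.0000]
S = R + BᵀPB = [3/2] + [17.0000] = [18.5000]
BᵀPA = [15.0000 4.5000]
K = S⁻¹·BᵀPA = [0.8108 0.2432]
A−BK = [-0.3784 -0.5135; -0.2432 -0.9730]
AᵀP(A−BK) = [1.0878 0.3514; 0.3514 0.1554]
P' = Q + AᵀP(A−BK) = [2.3378 0.1014; 0.1014 0.4054]
tr(P') = 2.7432

2.7432


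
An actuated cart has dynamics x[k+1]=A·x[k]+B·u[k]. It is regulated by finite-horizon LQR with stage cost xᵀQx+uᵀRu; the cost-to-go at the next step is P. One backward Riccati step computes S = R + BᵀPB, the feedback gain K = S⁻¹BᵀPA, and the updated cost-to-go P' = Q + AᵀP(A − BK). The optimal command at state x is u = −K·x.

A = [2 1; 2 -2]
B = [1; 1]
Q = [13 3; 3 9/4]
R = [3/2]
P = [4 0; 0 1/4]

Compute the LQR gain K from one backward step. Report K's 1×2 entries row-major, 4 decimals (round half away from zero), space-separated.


BᵀP = [4.0000 0.2500]
S = R + BᵀPB = [3/2] + [4.2500] = [5.7500]
BᵀPA = [8.5000 3.5000]
K = S⁻¹·BᵀPA = [1.4783 0.6087]
A−BK = [0.5217 0.3913; 0.5217 -2.6087]
AᵀP(A−BK) = [4.4348 1.8261; 1.8261 2.8696]
P' = Q + AᵀP(A−BK) = [17.4348 4.8261; 4.8261 5.1196]
tr(P') = 22.5543

1.4783 0.6087


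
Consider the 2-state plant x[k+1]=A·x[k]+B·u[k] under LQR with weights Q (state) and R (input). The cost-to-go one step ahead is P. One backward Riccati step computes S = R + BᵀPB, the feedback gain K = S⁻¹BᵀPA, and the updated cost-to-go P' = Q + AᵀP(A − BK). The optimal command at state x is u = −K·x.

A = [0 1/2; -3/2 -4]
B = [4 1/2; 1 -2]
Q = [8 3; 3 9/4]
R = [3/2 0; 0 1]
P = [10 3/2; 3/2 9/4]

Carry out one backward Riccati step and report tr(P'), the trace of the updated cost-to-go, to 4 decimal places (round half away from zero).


14.0923

BᵀP = [41.5000 8.2500; 2.0000 -3.7500]
S = R + BᵀPB = [3/2 0; 0 1] + [174.2500 4.2500; 4.2500 8.5000] = [175.7500 4.2500; 4.2500 9.5000]
BᵀPA = [-12.3750 -12.2500; 5.6250 16.0000]
K = S⁻¹·BᵀPA = [-0.0857 -0.1116; 0.6304 1.7342]
A−BK = [0.0274 0.0795; -0.1535 -0.4201]
AᵀP(A−BK) = [0.4563 1.2389; 1.2389 3.3860]
P' = Q + AᵀP(A−BK) = [8.4563 4.2389; 4.2389 5.6360]
tr(P') = 14.0923


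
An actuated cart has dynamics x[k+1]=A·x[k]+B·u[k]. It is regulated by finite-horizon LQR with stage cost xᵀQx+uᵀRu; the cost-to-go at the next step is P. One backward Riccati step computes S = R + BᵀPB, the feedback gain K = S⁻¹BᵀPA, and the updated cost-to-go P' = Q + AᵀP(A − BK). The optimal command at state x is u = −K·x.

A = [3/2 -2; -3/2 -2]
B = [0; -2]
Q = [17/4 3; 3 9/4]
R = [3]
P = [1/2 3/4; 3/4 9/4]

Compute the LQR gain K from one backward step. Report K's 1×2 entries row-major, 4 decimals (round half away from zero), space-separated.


0.3750 1.0000

BᵀP = [-1.5000 -4.5000]
S = R + BᵀPB = [3] + [9.0000] = [12.0000]
BᵀPA = [4.5000 12.0000]
K = S⁻¹·BᵀPA = [0.3750 1.0000]
A−BK = [1.5000 -2.0000; -0.7500 0.0000]
AᵀP(A−BK) = [1.1250 0.7500; 0.7500 5.0000]
P' = Q + AᵀP(A−BK) = [5.3750 3.7500; 3.7500 7.2500]
tr(P') = 12.6250


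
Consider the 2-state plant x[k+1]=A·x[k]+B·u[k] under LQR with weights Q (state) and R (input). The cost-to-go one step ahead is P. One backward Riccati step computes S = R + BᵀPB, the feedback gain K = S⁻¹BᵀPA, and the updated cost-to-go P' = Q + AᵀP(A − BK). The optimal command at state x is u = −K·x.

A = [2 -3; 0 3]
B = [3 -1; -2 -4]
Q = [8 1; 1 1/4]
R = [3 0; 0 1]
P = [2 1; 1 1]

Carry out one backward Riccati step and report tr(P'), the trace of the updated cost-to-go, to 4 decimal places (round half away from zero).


11.5357

BᵀP = [4.0000 1.0000; -6.0000 -5.0000]
S = R + BᵀPB = [3 0; 0 1] + [10.0000 -8.0000; -8.0000 26.0000] = [13.0000 -8.0000; -8.0000 27.0000]
BᵀPA = [8.0000 -9.0000; -12.0000 3.0000]
K = S⁻¹·BᵀPA = [0.4181 -0.7631; -0.3206 -0.1150]
A−BK = [0.4251 -0.8258; -0.4460 1.0139]
AᵀP(A−BK) = [0.8084 -1.2753; -1.2753 2.4774]
P' = Q + AᵀP(A−BK) = [8.8084 -0.2753; -0.2753 2.7274]
tr(P') = 11.5357


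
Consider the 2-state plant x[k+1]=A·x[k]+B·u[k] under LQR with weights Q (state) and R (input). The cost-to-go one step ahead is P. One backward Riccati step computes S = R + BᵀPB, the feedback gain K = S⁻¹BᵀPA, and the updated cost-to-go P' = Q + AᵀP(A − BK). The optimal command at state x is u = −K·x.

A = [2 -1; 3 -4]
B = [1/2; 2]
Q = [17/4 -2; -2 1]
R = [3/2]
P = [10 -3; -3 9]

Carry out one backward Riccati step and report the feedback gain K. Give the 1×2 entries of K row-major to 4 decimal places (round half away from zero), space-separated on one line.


1.3971 -1.9118

BᵀP = [-1.0000 16.5000]
S = R + BᵀPB = [3/2] + [32.5000] = [34.0000]
BᵀPA = [47.5000 -65.0000]
K = S⁻¹·BᵀPA = [1.3971 -1.9118]
A−BK = [1.3015 -0.0441; 0.2059 -0.1765]
AᵀP(A−BK) = [18.6397 -4.1912; -4.1912 5.7353]
P' = Q + AᵀP(A−BK) = [22.8897 -6.1912; -6.1912 6.7353]
tr(P') = 29.6250


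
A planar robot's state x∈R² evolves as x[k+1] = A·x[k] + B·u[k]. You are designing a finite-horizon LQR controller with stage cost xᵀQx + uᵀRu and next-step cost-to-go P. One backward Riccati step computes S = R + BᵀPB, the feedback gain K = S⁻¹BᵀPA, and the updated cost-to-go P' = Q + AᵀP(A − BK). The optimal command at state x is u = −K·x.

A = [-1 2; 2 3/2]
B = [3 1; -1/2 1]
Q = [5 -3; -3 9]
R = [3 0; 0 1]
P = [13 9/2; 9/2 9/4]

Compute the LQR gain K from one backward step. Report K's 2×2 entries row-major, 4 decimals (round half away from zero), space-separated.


BᵀP = [36.7500 12.3750; 17.5000 6.7500]
S = R + BᵀPB = [3 0; 0 1] + [104.0625 49.1250; 49.1250 24.2500] = [107.0625 49.1250; 49.1250 25.2500]
BᵀPA = [-12.0000 92.0625; -4.0000 45.1250]
K = S⁻¹·BᵀPA = [-0.3672 0.3717; 0.5559 1.0640]
A−BK = [-0.4544 -0.1791; 1.2605 0.6218]
AᵀP(A−BK) = [1.8177 0.7162; 0.7162 1.8313]
P' = Q + AᵀP(A−BK) = [6.8177 -2.2838; -2.2838 10.8313]
tr(P') = 17.6490

-0.3672 0.3717 0.5559 1.0640


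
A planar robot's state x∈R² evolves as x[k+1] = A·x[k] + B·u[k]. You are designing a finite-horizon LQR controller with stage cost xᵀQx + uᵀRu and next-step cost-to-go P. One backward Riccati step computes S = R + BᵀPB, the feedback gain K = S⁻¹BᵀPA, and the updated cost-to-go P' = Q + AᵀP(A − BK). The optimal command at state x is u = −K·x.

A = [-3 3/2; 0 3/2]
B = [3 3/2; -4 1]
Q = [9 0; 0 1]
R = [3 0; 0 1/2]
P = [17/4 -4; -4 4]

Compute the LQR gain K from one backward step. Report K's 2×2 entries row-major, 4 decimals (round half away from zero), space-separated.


-0.3764 -0.0332 -0.6944 0.5163

BᵀP = [28.7500 -28.0000; 2.3750 -2.0000]
S = R + BᵀPB = [3 0; 0 1/2] + [198.2500 15.1250; 15.1250 1.5625] = [201.2500 15.1250; 15.1250 2.0625]
BᵀPA = [-86.2500 1.1250; -7.1250 0.5625]
K = S⁻¹·BᵀPA = [-0.3764 -0.0332; -0.6944 0.5163]
A−BK = [-0.8293 0.8252; -0.8111 0.8509]
AᵀP(A−BK) = [0.8393 -0.3110; -0.3110 0.3095]
P' = Q + AᵀP(A−BK) = [9.8393 -0.3110; -0.3110 1.3095]
tr(P') = 11.1488


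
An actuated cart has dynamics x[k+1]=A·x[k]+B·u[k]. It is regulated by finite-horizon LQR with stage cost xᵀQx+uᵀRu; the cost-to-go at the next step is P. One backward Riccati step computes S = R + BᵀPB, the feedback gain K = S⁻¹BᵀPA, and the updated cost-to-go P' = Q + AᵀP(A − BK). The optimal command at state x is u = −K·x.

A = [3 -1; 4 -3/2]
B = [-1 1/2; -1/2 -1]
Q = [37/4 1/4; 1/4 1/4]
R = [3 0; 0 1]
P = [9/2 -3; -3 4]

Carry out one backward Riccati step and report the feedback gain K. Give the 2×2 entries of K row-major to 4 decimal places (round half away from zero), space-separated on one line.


-1.3940 0.4822 -1.0669 0.4609

BᵀP = [-3.0000 1.0000; 5.2500 -5.5000]
S = R + BᵀPB = [3 0; 0 1] + [2.5000 -2.5000; -2.5000 8.1250] = [5.5000 -2.5000; -2.5000 9.1250]
BᵀPA = [-5.0000 1.5000; -6.2500 3.0000]
K = S⁻¹·BᵀPA = [-1.3940 0.4822; -1.0669 0.4609]
A−BK = [2.1394 -0.7482; 2.2361 -0.7980]
AᵀP(A−BK) = [18.8620 -6.7084; -6.7084 2.3940]
P' = Q + AᵀP(A−BK) = [28.1120 -6.4584; -6.4584 2.6440]
tr(P') = 30.7560


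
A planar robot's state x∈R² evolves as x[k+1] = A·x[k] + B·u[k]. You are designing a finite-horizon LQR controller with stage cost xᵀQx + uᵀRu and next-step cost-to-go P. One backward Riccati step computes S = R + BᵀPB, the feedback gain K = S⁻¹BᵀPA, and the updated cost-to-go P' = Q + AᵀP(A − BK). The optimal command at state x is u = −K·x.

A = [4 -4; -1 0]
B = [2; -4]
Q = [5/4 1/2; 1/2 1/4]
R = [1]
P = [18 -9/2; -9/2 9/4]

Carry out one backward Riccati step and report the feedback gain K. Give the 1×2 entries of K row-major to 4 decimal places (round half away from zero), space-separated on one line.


BᵀP = [54.0000 -18.0000]
S = R + BᵀPB = [1] + [180.0000] = [181.0000]
BᵀPA = [234.0000 -216.0000]
K = S⁻¹·BᵀPA = [1.2928 -1.1934]
A−BK = [1.4144 -1.6133; 4.1713 -4.7735]
AᵀP(A−BK) = [23.7307 -26.7514; -26.7514 30.2320]
P' = Q + AᵀP(A−BK) = [24.9807 -26.2514; -26.2514 30.4820]
tr(P') = 55.4627

1.2928 -1.1934


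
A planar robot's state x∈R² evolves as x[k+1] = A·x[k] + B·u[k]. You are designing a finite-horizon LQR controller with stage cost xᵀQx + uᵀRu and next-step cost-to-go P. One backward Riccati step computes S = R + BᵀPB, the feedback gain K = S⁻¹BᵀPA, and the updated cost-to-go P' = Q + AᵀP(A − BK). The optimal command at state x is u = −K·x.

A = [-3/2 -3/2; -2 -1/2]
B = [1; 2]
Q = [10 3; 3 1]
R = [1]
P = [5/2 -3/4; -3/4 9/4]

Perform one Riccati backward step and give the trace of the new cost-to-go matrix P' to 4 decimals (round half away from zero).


16.4622

BᵀP = [1.0000 3.7500]
S = R + BᵀPB = [1] + [8.5000] = [9.5000]
BᵀPA = [-9.0000 -3.3750]
K = S⁻¹·BᵀPA = [-0.9474 -0.3553]
A−BK = [-0.5526 -1.1447; -0.1053 0.2105]
AᵀP(A−BK) = [1.5987 1.8651; 1.8651 3.8635]
P' = Q + AᵀP(A−BK) = [11.5987 4.8651; 4.8651 4.8635]
tr(P') = 16.4622


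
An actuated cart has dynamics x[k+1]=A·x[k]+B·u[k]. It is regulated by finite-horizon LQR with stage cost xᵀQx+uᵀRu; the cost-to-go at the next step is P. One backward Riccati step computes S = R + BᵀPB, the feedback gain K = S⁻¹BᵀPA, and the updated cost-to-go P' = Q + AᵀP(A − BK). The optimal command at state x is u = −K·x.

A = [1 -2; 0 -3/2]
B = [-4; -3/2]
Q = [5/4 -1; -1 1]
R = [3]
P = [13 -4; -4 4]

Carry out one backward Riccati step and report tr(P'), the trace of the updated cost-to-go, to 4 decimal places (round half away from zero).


5.4767

BᵀP = [-46.0000 10.0000]
S = R + BᵀPB = [3] + [169.0000] = [172.0000]
BᵀPA = [-46.0000 77.0000]
K = S⁻¹·BᵀPA = [-0.2674 0.4477]
A−BK = [-0.0698 -0.2093; -0.4012 -0.8285]
AᵀP(A−BK) = [0.6977 0.5930; 0.5930 2.5291]
P' = Q + AᵀP(A−BK) = [1.9477 -0.4070; -0.4070 3.5291]
tr(P') = 5.4767


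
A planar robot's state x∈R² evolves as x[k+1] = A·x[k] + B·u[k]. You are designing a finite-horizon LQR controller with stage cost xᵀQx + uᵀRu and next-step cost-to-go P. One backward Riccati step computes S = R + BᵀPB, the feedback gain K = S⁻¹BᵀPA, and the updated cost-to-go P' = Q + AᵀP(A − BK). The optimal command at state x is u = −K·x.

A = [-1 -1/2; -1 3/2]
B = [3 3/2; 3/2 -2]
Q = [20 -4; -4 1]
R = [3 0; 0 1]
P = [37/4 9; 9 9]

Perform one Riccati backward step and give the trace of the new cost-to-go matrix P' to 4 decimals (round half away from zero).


21.8487

BᵀP = [41.2500 40.5000; -4.1250 -4.5000]
S = R + BᵀPB = [3 0; 0 1] + [184.5000 -19.1250; -19.1250 2.8125] = [187.5000 -19.1250; -19.1250 3.8125]
BᵀPA = [-81.7500 40.1250; 8.6250 -4.6875]
K = S⁻¹·BᵀPA = [-0.4203 0.1814; 0.1539 -0.3195]
A−BK = [0.0301 -0.5651; -0.0618 0.5890]
AᵀP(A−BK) = [0.5629 -0.2890; -0.2890 0.2858]
P' = Q + AᵀP(A−BK) = [20.5629 -4.2890; -4.2890 1.2858]
tr(P') = 21.8487


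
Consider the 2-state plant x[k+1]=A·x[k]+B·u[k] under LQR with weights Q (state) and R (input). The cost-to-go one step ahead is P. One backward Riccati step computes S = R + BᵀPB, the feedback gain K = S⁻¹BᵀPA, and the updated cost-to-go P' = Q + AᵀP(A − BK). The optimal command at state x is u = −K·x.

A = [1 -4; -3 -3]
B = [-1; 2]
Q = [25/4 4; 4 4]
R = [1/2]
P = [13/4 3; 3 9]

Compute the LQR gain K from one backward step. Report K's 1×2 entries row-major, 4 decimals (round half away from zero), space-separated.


-1.5225 -2.0180

BᵀP = [2.7500 15.0000]
S = R + BᵀPB = [1/2] + [27.2500] = [27.7500]
BᵀPA = [-42.2500 -56.0000]
K = S⁻¹·BᵀPA = [-1.5225 -2.0180]
A−BK = [-0.5225 -6.0180; 0.0450 1.0360]
AᵀP(A−BK) = [1.9234 9.7387; 9.7387 91.9910]
P' = Q + AᵀP(A−BK) = [8.1734 13.7387; 13.7387 95.9910]
tr(P') = 104.1644


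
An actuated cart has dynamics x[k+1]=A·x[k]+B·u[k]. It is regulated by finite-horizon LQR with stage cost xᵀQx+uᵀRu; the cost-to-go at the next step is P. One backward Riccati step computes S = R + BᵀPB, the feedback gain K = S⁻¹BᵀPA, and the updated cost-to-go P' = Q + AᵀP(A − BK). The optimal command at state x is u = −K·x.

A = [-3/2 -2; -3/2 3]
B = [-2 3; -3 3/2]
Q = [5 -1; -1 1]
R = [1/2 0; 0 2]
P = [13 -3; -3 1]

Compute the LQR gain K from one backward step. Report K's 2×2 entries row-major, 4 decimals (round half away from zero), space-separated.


0.3981 -0.8377 -0.2333 -1.3841

BᵀP = [-17.0000 3.0000; 34.5000 -7.5000]
S = R + BᵀPB = [1/2 0; 0 2] + [25.0000 -46.5000; -46.5000 92.2500] = [25.5000 -46.5000; -46.5000 94.2500]
BᵀPA = [21.0000 43.0000; -40.5000 -91.5000]
K = S⁻¹·BᵀPA = [0.3981 -0.8377; -0.2333 -1.3841]
A−BK = [-0.0039 0.4769; 0.0443 2.5630]
AᵀP(A−BK) = [0.1913 0.5350; 0.5350 6.3743]
P' = Q + AᵀP(A−BK) = [5.1913 -0.4650; -0.4650 7.3743]
tr(P') = 12.5656


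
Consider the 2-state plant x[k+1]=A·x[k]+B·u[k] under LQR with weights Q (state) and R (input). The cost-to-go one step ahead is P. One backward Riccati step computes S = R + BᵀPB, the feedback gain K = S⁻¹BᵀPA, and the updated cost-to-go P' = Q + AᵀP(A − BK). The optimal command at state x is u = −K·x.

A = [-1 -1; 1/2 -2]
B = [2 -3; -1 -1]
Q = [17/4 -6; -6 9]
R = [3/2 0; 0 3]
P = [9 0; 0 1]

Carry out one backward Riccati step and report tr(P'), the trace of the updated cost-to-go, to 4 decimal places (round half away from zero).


BᵀP = [18.0000 -1.0000; -27.0000 -1.0000]
S = R + BᵀPB = [3/2 0; 0 3] + [37.0000 -53.0000; -53.0000 82.0000] = [38.5000 -53.0000; -53.0000 85.0000]
BᵀPA = [-18.5000 -16.0000; 26.5000 29.0000]
K = S⁻¹·BᵀPA = [-0.3625 0.3819; 0.0858 0.5793]
A−BK = [-0.0178 -0.0259; 0.2233 -1.0388]
AᵀP(A−BK) = [0.2718 -0.2864; -0.2864 2.3107]
P' = Q + AᵀP(A−BK) = [4.5218 -6.2864; -6.2864 11.3107]
tr(P') = 15.8325

15.8325


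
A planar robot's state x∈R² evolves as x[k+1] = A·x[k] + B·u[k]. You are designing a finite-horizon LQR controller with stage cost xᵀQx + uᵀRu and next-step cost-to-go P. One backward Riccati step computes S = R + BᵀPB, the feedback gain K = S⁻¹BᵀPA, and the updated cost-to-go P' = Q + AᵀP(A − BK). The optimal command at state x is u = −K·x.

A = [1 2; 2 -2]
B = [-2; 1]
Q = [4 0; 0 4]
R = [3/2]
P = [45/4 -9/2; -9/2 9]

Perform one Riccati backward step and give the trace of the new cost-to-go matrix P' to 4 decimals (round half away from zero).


42.9439

BᵀP = [-27.0000 18.0000]
S = R + BᵀPB = [3/2] + [72.0000] = [73.5000]
BᵀPA = [9.0000 -90.0000]
K = S⁻¹·BᵀPA = [0.1224 -1.2245]
A−BK = [1.2449 -0.4490; 1.8776 -0.7755]
AᵀP(A−BK) = [28.1480 -11.4796; -11.4796 6.7959]
P' = Q + AᵀP(A−BK) = [32.1480 -11.4796; -11.4796 10.7959]
tr(P') = 42.9439


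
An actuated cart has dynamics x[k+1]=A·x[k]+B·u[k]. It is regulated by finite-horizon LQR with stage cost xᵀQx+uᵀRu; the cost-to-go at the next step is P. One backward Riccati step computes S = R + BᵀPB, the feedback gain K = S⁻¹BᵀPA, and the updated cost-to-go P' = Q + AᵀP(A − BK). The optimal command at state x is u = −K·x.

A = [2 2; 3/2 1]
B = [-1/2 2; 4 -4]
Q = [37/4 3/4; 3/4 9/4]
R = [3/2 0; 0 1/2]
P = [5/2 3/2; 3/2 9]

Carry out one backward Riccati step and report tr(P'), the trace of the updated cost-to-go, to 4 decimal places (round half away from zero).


BᵀP = [4.7500 35.2500; -1.0000 -33.0000]
S = R + BᵀPB = [3/2 0; 0 1/2] + [138.6250 -131.5000; -131.5000 130.0000] = [140.1250 -131.5000; -131.5000 130.5000]
BᵀPA = [62.3750 44.7500; -51.5000 -35.0000]
K = S⁻¹·BᵀPA = [1.3759 1.2448; 0.9918 0.9861]
A−BK = [0.7044 0.6502; -0.0364 -0.0346]
AᵀP(A−BK) = [4.5068 4.1421; 4.1421 3.8104]
P' = Q + AᵀP(A−BK) = [13.7568 4.8921; 4.8921 6.0604]
tr(P') = 19.8172

19.8172


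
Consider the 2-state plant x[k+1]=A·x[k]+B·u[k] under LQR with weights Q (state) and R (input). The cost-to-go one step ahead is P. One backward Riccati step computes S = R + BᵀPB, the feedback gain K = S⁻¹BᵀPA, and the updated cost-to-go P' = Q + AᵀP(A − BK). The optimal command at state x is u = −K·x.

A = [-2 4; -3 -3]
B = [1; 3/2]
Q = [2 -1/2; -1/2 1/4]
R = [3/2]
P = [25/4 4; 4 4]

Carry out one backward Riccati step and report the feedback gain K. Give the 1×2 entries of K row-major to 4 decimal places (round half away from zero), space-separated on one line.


BᵀP = [12.2500 10.0000]
S = R + BᵀPB = [3/2] + [27.2500] = [28.7500]
BᵀPA = [-54.5000 19.0000]
K = S⁻¹·BᵀPA = [-1.8957 0.6609]
A−BK = [-0.1043 3.3391; -0.1565 -3.9913]
AᵀP(A−BK) = [5.6870 -1.9826; -1.9826 27.4435]
P' = Q + AᵀP(A−BK) = [7.6870 -2.4826; -2.4826 27.6935]
tr(P') = 35.3804

-1.8957 0.6609


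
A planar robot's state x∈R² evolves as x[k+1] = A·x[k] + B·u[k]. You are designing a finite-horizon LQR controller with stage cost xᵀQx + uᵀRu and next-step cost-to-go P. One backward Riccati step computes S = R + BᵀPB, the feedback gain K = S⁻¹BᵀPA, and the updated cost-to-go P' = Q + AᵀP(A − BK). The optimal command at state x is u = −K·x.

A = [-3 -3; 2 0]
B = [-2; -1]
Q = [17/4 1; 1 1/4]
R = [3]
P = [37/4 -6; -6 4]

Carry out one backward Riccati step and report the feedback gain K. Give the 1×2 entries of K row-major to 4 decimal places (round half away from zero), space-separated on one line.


2.6750 1.8750

BᵀP = [-12.5000 8.0000]
S = R + BᵀPB = [3] + [17.0000] = [20.0000]
BᵀPA = [53.5000 37.5000]
K = S⁻¹·BᵀPA = [2.6750 1.8750]
A−BK = [2.3500 0.7500; 4.6750 1.8750]
AᵀP(A−BK) = [28.1375 18.9375; 18.9375 12.9375]
P' = Q + AᵀP(A−BK) = [32.3875 19.9375; 19.9375 13.1875]
tr(P') = 45.5750


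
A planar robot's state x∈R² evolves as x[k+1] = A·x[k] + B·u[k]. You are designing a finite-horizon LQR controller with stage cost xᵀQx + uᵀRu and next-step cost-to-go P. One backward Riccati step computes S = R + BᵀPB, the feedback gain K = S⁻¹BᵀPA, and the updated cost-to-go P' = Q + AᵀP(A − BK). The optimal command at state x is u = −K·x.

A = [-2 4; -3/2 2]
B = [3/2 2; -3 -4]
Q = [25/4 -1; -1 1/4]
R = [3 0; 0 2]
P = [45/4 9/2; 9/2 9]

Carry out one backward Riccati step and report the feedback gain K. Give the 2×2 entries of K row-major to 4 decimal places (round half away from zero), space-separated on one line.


BᵀP = [3.3750 -20.2500; 4.5000 -27.0000]
S = R + BᵀPB = [3 0; 0 2] + [65.8125 87.7500; 87.7500 117.0000] = [68.8125 87.7500; 87.7500 119.0000]
BᵀPA = [23.6250 -27.0000; 31.5000 -36.0000]
K = S⁻¹·BᵀPA = [0.0967 -0.1105; 0.1934 -0.2210]
A−BK = [-2.5318 4.6078; -0.4363 0.7843]
AᵀP(A−BK) = [83.8734 -152.4267; -152.4267 277.0591]
P' = Q + AᵀP(A−BK) = [90.1234 -153.4267; -153.4267 277.3091]
tr(P') = 367.4325

0.0967 -0.1105 0.1934 -0.2210


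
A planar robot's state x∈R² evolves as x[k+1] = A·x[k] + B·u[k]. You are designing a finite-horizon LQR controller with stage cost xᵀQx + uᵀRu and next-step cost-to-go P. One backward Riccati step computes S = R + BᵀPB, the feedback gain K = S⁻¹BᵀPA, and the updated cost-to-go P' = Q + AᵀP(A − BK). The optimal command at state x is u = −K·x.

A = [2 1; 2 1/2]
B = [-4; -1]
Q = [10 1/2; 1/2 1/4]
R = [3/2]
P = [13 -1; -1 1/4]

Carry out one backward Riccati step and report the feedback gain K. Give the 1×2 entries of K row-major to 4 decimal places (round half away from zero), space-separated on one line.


-0.4684 -0.2435

BᵀP = [-51.0000 3.7500]
S = R + BᵀPB = [3/2] + [200.2500] = [201.7500]
BᵀPA = [-94.5000 -49.1250]
K = S⁻¹·BᵀPA = [-0.4684 -0.2435]
A−BK = [0.1264 0.0260; 1.5316 0.2565]
AᵀP(A−BK) = [0.7361 0.2398; 0.2398 0.1008]
P' = Q + AᵀP(A−BK) = [10.7361 0.7398; 0.7398 0.3508]
tr(P') = 11.0869


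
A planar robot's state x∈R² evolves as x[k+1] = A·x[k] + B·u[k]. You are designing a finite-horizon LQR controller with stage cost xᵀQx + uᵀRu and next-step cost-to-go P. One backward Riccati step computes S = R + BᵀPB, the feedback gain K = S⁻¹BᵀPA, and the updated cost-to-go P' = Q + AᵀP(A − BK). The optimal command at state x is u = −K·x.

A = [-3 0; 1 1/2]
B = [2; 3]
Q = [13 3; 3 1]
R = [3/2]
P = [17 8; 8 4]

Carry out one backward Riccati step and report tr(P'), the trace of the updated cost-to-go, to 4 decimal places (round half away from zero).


17.2407

BᵀP = [58.0000 28.0000]
S = R + BᵀPB = [3/2] + [200.0000] = [201.5000]
BᵀPA = [-146.0000 14.0000]
K = S⁻¹·BᵀPA = [-0.7246 0.0695]
A−BK = [-1.5509 -0.1390; 3.1737 0.2916]
AᵀP(A−BK) = [3.2134 0.1439; 0.1439 0.0273]
P' = Q + AᵀP(A−BK) = [16.2134 3.1439; 3.1439 1.0273]
tr(P') = 17.2407


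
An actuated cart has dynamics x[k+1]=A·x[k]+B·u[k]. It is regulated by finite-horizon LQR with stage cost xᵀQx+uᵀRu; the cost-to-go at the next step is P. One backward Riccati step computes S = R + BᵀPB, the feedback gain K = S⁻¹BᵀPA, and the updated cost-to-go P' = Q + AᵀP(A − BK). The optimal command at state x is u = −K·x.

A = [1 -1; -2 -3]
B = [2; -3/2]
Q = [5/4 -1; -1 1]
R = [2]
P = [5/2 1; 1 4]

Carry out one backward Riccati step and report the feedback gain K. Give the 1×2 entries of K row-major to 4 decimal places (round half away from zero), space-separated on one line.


0.7667 0.5667

BᵀP = [3.5000 -4.0000]
S = R + BᵀPB = [2] + [13.0000] = [15.0000]
BᵀPA = [11.5000 8.5000]
K = S⁻¹·BᵀPA = [0.7667 0.5667]
A−BK = [-0.5333 -2.1333; -0.8500 -2.1500]
AᵀP(A−BK) = [5.6833 13.9833; 13.9833 39.6833]
P' = Q + AᵀP(A−BK) = [6.9333 12.9833; 12.9833 40.6833]
tr(P') = 47.6167


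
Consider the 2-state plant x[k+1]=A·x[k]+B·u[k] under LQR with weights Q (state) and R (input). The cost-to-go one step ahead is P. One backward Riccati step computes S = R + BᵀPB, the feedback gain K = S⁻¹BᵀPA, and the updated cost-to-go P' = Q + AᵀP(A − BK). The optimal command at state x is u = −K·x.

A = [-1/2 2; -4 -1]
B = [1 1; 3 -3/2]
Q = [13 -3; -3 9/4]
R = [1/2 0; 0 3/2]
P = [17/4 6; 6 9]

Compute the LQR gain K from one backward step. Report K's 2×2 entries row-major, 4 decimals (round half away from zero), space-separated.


-1.1354 0.1620 0.1793 0.3019

BᵀP = [22.2500 33.0000; -4.7500 -7.5000]
S = R + BᵀPB = [1/2 0; 0 3/2] + [121.2500 -27.2500; -27.2500 6.5000] = [121.7500 -27.2500; -27.2500 8.0000]
BᵀPA = [-143.1250 11.5000; 32.3750 -2.0000]
K = S⁻¹·BᵀPA = [-1.1354 0.1620; 0.1793 0.3019]
A−BK = [0.4561 1.5361; -0.3247 -1.0332]
AᵀP(A−BK) = [0.7487 0.1661; 0.1661 0.7405]
P' = Q + AᵀP(A−BK) = [13.7487 -2.8339; -2.8339 2.9905]
tr(P') = 16.7392


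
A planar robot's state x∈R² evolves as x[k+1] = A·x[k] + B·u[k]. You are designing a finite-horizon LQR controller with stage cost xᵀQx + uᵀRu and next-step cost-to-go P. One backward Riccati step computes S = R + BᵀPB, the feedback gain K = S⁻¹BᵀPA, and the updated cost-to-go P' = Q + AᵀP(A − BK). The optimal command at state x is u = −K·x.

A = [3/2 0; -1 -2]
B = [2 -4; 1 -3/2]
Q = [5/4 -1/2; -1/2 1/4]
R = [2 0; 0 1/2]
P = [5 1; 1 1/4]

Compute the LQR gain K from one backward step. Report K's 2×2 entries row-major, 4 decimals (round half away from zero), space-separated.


0.0280 -0.0214 -0.2853 0.0831

BᵀP = [11.0000 2.2500; -21.5000 -4.3750]
S = R + BᵀPB = [2 0; 0 1/2] + [24.2500 -47.3750; -47.3750 92.5625] = [26.2500 -47.3750; -47.3750 93.0625]
BᵀPA = [14.2500 -4.5000; -27.8750 8.7500]
K = S⁻¹·BᵀPA = [0.0280 -0.0214; -0.2853 0.0831]
A−BK = [0.3029 0.3753; -1.4559 -1.8539]
AᵀP(A−BK) = [0.1489 0.1222; 0.1222 0.1763]
P' = Q + AᵀP(A−BK) = [1.3989 -0.3778; -0.3778 0.4263]
tr(P') = 1.8253


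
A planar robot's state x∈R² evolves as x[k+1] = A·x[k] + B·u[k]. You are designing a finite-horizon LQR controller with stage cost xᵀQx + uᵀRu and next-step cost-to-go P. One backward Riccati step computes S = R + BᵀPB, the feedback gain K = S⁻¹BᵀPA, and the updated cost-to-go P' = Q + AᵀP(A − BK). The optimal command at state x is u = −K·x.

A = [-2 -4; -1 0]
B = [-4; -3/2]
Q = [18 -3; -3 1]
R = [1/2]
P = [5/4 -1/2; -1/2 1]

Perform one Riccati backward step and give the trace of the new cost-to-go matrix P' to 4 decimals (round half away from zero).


21.9254

BᵀP = [-4.2500 0.5000]
S = R + BᵀPB = [1/2] + [16.2500] = [16.7500]
BᵀPA = [8.0000 17.0000]
K = S⁻¹·BᵀPA = [0.4776 1.0149]
A−BK = [-0.0896 0.0597; -0.2836 1.5224]
AᵀP(A−BK) = [0.1791 -0.1194; -0.1194 2.7463]
P' = Q + AᵀP(A−BK) = [18.1791 -3.1194; -3.1194 3.7463]
tr(P') = 21.9254


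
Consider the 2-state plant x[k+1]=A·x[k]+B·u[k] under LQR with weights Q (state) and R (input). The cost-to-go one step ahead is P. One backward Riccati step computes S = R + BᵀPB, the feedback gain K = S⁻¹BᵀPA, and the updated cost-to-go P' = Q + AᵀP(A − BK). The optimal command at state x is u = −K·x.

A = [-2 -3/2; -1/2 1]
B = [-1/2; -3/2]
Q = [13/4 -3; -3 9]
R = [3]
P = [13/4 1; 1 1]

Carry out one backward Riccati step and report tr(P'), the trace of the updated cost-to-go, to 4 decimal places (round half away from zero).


24.9070

BᵀP = [-3.1250 -2.0000]
S = R + BᵀPB = [3] + [4.5625] = [7.5625]
BᵀPA = [7.2500 2.6875]
K = S⁻¹·BᵀPA = [0.9587 0.3554]
A−BK = [-1.5207 -1.3223; 0.9380 1.5331]
AᵀP(A−BK) = [8.2996 5.4236; 5.4236 4.3574]
P' = Q + AᵀP(A−BK) = [11.5496 2.4236; 2.4236 13.3574]
tr(P') = 24.9070


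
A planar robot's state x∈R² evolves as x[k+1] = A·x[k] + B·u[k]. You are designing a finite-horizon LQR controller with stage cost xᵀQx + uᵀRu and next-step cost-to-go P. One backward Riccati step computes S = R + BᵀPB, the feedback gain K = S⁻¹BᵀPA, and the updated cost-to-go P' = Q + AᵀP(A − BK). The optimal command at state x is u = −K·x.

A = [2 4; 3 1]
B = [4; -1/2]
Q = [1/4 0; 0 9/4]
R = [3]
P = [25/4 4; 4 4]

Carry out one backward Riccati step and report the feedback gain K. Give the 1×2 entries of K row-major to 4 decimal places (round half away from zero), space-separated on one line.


1.0000 1.2045

BᵀP = [23.0000 14.0000]
S = R + BᵀPB = [3] + [85.0000] = [88.0000]
BᵀPA = [88.0000 106.0000]
K = S⁻¹·BᵀPA = [1.0000 1.2045]
A−BK = [-2.0000 -0.8182; 3.5000 1.6023]
AᵀP(A−BK) = [21.0000 12.0000; 12.0000 8.3182]
P' = Q + AᵀP(A−BK) = [21.2500 12.0000; 12.0000 10.5682]
tr(P') = 31.8182


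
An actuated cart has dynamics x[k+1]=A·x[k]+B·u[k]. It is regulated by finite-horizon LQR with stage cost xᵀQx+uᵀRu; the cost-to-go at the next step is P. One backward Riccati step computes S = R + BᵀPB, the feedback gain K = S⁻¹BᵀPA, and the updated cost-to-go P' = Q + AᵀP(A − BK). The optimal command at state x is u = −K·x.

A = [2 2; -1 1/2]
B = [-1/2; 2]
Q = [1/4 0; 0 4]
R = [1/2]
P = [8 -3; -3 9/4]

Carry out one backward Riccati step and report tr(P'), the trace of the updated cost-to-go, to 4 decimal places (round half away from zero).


21.9196

BᵀP = [-10.0000 6.0000]
S = R + BᵀPB = [1/2] + [17.0000] = [17.5000]
BᵀPA = [-26.0000 -17.0000]
K = S⁻¹·BᵀPA = [-1.4857 -0.9714]
A−BK = [1.2571 1.5143; 1.9714 2.4429]
AᵀP(A−BK) = [7.6214 8.6179; 8.6179 10.0482]
P' = Q + AᵀP(A−BK) = [7.8714 8.6179; 8.6179 14.0482]
tr(P') = 21.9196


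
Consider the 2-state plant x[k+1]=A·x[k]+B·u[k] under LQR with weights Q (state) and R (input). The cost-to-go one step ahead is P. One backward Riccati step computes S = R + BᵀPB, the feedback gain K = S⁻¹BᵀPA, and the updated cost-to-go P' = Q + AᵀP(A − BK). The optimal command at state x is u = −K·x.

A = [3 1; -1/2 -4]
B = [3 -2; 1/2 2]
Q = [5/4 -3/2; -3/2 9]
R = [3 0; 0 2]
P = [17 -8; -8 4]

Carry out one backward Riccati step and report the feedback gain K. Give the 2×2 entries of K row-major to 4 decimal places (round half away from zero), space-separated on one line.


0.4901 0.1126 -0.6291 -0.8698

BᵀP = [47.0000 -22.0000; -50.0000 24.0000]
S = R + BᵀPB = [3 0; 0 2] + [130.0000 -138.0000; -138.0000 148.0000] = [133.0000 -138.0000; -138.0000 150.0000]
BᵀPA = [152.0000 135.0000; -162.0000 -146.0000]
K = S⁻¹·BᵀPA = [0.4901 0.1126; -0.6291 -0.8698]
A−BK = [0.2715 -1.0773; 0.5132 -2.3168]
AᵀP(A−BK) = [1.5894 0.9868; 0.9868 2.8168]
P' = Q + AᵀP(A−BK) = [2.8394 -0.5132; -0.5132 11.8168]
tr(P') = 14.6562


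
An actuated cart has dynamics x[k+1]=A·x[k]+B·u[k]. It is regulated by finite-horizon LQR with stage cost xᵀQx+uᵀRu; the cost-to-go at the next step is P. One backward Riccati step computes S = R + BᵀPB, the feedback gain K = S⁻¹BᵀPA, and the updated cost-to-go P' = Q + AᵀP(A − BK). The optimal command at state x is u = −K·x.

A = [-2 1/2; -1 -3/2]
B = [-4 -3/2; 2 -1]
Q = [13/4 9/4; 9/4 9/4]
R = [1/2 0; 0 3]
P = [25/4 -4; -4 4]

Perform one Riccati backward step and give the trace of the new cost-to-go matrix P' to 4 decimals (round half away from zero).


8.0189

BᵀP = [-33.0000 24.0000; -5.3750 2.0000]
S = R + BᵀPB = [1/2 0; 0 3] + [180.0000 25.5000; 25.5000 6.0625] = [180.5000 25.5000; 25.5000 9.0625]
BᵀPA = [42.0000 -52.5000; 8.7500 -5.6875]
K = S⁻¹·BᵀPA = [0.1598 -0.3356; 0.5158 0.3167]
A−BK = [-0.5870 -0.3673; -0.8038 -0.5120]
AᵀP(A−BK) = [1.7743 1.0740; 1.0740 0.7446]
P' = Q + AᵀP(A−BK) = [5.0243 3.3240; 3.3240 2.9946]
tr(P') = 8.0189


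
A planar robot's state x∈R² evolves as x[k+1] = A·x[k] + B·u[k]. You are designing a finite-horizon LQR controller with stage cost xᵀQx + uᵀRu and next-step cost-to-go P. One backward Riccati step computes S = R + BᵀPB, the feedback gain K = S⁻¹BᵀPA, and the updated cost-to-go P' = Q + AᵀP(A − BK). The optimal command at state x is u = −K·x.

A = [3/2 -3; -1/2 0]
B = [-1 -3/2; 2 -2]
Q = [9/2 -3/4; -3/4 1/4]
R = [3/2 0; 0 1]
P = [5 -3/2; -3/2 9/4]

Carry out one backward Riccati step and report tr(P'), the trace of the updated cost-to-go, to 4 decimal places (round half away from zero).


BᵀP = [-8.0000 6.0000; -4.5000 -2.2500]
S = R + BᵀPB = [3/2 0; 0 1] + [20.0000 0.0000; 0.0000 11.2500] = [21.5000 0.0000; 0.0000 12.2500]
BᵀPA = [-15.0000 24.0000; -5.6250 13.5000]
K = S⁻¹·BᵀPA = [-0.6977 1.1163; -0.4592 1.1020]
A−BK = [0.1136 -0.2307; -0.0230 -0.0285]
AᵀP(A−BK) = [1.0145 -1.8068; -1.8068 3.3318]
P' = Q + AᵀP(A−BK) = [5.5145 -2.5568; -2.5568 3.5818]
tr(P') = 9.0962

9.0962


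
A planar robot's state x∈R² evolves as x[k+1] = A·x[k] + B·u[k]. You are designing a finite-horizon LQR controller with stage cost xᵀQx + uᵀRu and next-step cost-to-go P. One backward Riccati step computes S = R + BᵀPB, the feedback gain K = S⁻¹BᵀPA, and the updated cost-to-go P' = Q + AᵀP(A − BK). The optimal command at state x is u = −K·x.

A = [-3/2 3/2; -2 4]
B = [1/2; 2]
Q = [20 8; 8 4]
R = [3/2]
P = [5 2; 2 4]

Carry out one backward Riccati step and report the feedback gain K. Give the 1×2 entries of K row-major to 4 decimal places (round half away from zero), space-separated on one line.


BᵀP = [6.5000 9.0000]
S = R + BᵀPB = [3/2] + [21.2500] = [22.7500]
BᵀPA = [-27.7500 45.7500]
K = S⁻¹·BᵀPA = [-1.2198 2.0110]
A−BK = [-0.8901 0.4945; 0.4396 -0.0220]
AᵀP(A−BK) = [5.4011 -5.4451; -5.4451 7.2473]
P' = Q + AᵀP(A−BK) = [25.4011 2.5549; 2.5549 11.2473]
tr(P') = 36.6484

-1.2198 2.0110


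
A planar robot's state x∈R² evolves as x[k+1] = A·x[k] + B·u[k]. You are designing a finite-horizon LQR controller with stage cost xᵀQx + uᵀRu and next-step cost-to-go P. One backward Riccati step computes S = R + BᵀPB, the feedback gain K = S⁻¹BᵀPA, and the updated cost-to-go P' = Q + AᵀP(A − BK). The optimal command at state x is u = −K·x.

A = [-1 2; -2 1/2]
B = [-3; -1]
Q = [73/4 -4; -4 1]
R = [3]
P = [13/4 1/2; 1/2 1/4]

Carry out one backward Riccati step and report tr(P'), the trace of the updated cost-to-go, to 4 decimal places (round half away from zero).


BᵀP = [-10.2500 -1.7500]
S = R + BᵀPB = [3] + [32.5000] = [35.5000]
BᵀPA = [13.7500 -21.3750]
K = S⁻¹·BᵀPA = [0.3873 -0.6021]
A−BK = [0.1620 0.1937; -1.6127 -0.1021]
AᵀP(A−BK) = [0.9243 -0.7210; -0.7210 1.1923]
P' = Q + AᵀP(A−BK) = [19.1743 -4.7210; -4.7210 2.1923]
tr(P') = 21.3666

21.3666


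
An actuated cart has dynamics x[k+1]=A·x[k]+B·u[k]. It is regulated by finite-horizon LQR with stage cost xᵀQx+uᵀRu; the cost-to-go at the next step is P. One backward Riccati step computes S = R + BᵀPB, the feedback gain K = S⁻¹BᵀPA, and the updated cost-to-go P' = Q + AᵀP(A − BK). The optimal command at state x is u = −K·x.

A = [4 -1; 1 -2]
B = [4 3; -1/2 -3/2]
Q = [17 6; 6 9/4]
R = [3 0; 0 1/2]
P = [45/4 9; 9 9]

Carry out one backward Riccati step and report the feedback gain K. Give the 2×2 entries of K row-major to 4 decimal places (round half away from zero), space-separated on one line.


1.5125 -1.2128 -0.4343 1.0439

BᵀP = [40.5000 31.5000; 20.2500 13.5000]
S = R + BᵀPB = [3 0; 0 1/2] + [146.2500 74.2500; 74.2500 40.5000] = [149.2500 74.2500; 74.2500 41.0000]
BᵀPA = [193.5000 -103.5000; 94.5000 -47.2500]
K = S⁻¹·BᵀPA = [1.5125 -1.2128; -0.4343 1.0439]
A−BK = [-0.7473 0.7195; 1.1049 -1.0405]
AᵀP(A−BK) = [9.3647 -7.9728; -7.9728 7.0500]
P' = Q + AᵀP(A−BK) = [26.3647 -1.9728; -1.9728 9.3000]
tr(P') = 35.6646


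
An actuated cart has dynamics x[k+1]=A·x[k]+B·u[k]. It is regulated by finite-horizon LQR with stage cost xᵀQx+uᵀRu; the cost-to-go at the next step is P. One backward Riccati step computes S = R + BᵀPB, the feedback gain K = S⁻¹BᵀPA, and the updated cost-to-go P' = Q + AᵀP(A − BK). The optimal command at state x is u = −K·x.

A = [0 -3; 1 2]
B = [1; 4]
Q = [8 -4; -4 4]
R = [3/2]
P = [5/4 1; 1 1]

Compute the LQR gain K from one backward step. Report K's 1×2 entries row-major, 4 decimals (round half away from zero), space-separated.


0.1869 -0.2150

BᵀP = [5.2500 5.0000]
S = R + BᵀPB = [3/2] + [25.2500] = [26.7500]
BᵀPA = [5.0000 -5.7500]
K = S⁻¹·BᵀPA = [0.1869 -0.2150]
A−BK = [-0.1869 -2.7850; 0.2523 2.8598]
AᵀP(A−BK) = [0.0654 0.0748; 0.0748 2.0140]
P' = Q + AᵀP(A−BK) = [8.0654 -3.9252; -3.9252 6.0140]
tr(P') = 14.0794


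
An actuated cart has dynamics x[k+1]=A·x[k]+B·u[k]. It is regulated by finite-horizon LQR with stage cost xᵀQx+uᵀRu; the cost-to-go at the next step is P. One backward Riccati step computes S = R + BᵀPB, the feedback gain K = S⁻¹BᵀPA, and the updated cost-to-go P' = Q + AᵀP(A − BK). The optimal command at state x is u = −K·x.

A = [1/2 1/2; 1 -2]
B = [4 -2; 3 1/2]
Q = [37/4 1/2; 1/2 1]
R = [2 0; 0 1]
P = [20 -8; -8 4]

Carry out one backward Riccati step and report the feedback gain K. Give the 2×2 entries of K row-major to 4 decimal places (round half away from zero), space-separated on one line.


BᵀP = [56.0000 -20.0000; -44.0000 18.0000]
S = R + BᵀPB = [2 0; 0 1] + [164.0000 -122.0000; -122.0000 97.0000] = [166.0000 -122.0000; -122.0000 98.0000]
BᵀPA = [8.0000 68.0000; -4.0000 -58.0000]
K = S⁻¹·BᵀPA = [0.2139 -0.2977; 0.2254 -0.9624]
A−BK = [0.0954 -0.2341; 0.2457 -0.6257]
AᵀP(A−BK) = [0.1908 -0.4682; -0.4682 1.4220]
P' = Q + AᵀP(A−BK) = [9.4408 0.0318; 0.0318 2.4220]
tr(P') = 11.8627

0.2139 -0.2977 0.2254 -0.9624
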